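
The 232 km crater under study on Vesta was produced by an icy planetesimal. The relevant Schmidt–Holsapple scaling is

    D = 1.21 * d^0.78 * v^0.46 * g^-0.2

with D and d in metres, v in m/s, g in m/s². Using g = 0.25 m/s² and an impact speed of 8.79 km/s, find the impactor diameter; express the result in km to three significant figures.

Rearranging for d: d = [D / (1.21 · 8790^0.46 · 0.25^-0.2)]^(1/0.78).
D = 232000 m.
8790^0.46 = 65.20
0.25^-0.2 = 1.320
Denominator = 1.21 × 65.20 × 1.320 = 104.1
D / 104.1 = 232000 / 104.1 = 2229
d = 2229^(1/0.78) = 2229^1.2821 = 19616 m

d ≈ 19.6 km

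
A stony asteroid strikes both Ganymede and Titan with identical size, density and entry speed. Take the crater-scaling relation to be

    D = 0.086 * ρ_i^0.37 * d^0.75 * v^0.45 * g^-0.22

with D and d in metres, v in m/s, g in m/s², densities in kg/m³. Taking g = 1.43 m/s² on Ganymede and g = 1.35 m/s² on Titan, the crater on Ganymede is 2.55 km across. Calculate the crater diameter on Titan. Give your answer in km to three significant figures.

All impactor-dependent factors cancel in the ratio, leaving D_Titan/D_Ganymede = (g_Titan/g_Ganymede)^-0.22.
(1.35/1.43)^-0.22 = 0.9441^-0.22 = 1.013
D_Titan = 1.013 × 2.55 km = 2.58 km

D ≈ 2.58 km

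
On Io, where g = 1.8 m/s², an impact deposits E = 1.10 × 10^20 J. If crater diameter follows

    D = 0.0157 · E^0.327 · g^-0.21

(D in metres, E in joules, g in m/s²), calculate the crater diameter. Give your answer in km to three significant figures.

D ≈ 49.6 km

E^0.327 = (1.10 × 10^20)^0.327 = 3.577 × 10^6
g^-0.21 = 1.8^-0.21 = 0.8839
D = 0.0157 × 3.577 × 10^6 × 0.8839 = 49639 m
   = 49.64 km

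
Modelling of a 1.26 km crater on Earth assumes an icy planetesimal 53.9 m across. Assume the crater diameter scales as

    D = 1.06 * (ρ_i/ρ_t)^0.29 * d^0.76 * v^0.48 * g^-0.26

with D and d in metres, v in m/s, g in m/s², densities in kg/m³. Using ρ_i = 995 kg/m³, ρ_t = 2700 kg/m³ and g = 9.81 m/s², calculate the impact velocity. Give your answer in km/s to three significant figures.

Rearranging for v: v = [D / (1.06 · (995/2700)^0.29 · 53.9^0.76 · 9.81^-0.26)]^(1/0.48).
D = 1260 m.
(995/2700)^0.29 = 0.7486
53.9^0.76 = 20.70
9.81^-0.26 = 0.5523
Denominator = 1.06 × 0.7486 × 20.70 × 0.5523 = 9.072
D / 9.072 = 1260 / 9.072 = 138.9
v = 138.9^(1/0.48) = 138.9^2.0833 = 29100 m/s

v ≈ 29.1 km/s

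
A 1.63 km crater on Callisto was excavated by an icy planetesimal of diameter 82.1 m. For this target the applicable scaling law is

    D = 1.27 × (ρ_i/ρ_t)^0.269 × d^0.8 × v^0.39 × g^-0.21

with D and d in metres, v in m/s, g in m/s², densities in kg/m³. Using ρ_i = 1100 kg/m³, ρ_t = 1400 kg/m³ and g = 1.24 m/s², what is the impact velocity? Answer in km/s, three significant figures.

Rearranging for v: v = [D / (1.27 · (1100/1400)^0.269 · 82.1^0.8 · 1.24^-0.21)]^(1/0.39).
D = 1630 m.
(1100/1400)^0.269 = 0.9372
82.1^0.8 = 34.00
1.24^-0.21 = 0.9558
Denominator = 1.27 × 0.9372 × 34.00 × 0.9558 = 38.68
D / 38.68 = 1630 / 38.68 = 42.14
v = 42.14^(1/0.39) = 42.14^2.5641 = 14651 m/s

v ≈ 14.7 km/s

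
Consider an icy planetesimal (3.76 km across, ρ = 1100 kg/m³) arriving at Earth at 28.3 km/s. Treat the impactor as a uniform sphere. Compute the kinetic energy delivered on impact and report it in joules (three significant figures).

E ≈ 1.23 × 10^22 J

d = 3760 m; v = 28300 m/s.
Mass m = (π/6) ρ d³ = (π/6) × 1100 × (3760)³ = 3.062 × 10^13 kg
E = ½ m v² = 0.5 × 3.062 × 10^13 × (28300)² = 1.226 × 10^22 J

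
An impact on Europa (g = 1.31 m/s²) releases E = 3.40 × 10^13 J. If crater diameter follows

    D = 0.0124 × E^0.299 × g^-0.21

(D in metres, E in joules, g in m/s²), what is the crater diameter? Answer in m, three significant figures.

E^0.299 = (3.40 × 10^13)^0.299 = 1.112 × 10^4
g^-0.21 = 1.31^-0.21 = 0.9449
D = 0.0124 × 1.112 × 10^4 × 0.9449 = 130.3 m

D ≈ 130 m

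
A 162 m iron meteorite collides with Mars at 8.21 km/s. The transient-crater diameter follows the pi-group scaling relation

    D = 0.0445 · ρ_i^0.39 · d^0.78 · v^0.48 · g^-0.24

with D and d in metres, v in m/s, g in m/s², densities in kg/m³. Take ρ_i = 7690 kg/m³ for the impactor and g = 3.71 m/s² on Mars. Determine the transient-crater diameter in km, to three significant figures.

D ≈ 4.26 km

In SI units: v = 8210 m/s.
ρ_i^0.39 = 7690^0.39 = 32.77
d^0.78 = 162^0.78 = 52.90
v^0.48 = 8210^0.48 = 75.66
g^-0.24 = 3.71^-0.24 = 0.7300
D = 0.0445 × 32.77 × 52.90 × 75.66 × 0.7300 = 4261 m
   = 4.261 km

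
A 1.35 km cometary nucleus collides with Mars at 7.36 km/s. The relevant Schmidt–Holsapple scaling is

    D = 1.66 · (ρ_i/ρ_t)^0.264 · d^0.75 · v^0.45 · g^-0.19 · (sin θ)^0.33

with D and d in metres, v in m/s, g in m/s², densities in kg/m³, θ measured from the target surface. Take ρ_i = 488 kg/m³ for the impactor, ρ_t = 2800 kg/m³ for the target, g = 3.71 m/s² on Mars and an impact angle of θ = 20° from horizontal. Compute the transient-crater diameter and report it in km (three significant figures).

In SI units: d = 1350 m, v = 7360 m/s.
(ρ_i/ρ_t)^0.264 = (488/2800)^0.264 = 0.6305
d^0.75 = 1350^0.75 = 222.7
v^0.45 = 7360^0.45 = 54.97
g^-0.19 = 3.71^-0.19 = 0.7795
(sin 20°)^0.33 = 0.3420^0.33 = 0.7018
D = 1.66 × 0.6305 × 222.7 × 54.97 × 0.7795 × 0.7018 = 7009 m
   = 7.009 km

D ≈ 7.01 km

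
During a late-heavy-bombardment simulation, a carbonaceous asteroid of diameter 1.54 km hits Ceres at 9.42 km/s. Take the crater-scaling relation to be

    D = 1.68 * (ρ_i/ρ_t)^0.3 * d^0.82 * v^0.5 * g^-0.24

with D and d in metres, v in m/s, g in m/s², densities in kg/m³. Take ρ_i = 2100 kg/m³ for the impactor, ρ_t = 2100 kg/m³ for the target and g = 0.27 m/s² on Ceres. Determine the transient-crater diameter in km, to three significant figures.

D ≈ 91.7 km

In SI units: d = 1540 m, v = 9420 m/s.
(ρ_i/ρ_t)^0.3 = (2100/2100)^0.3 = 1.000
d^0.82 = 1540^0.82 = 410.9
v^0.5 = 9420^0.5 = 97.06
g^-0.24 = 0.27^-0.24 = 1.369
D = 1.68 × 1.000 × 410.9 × 97.06 × 1.369 = 91725 m
   = 91.73 km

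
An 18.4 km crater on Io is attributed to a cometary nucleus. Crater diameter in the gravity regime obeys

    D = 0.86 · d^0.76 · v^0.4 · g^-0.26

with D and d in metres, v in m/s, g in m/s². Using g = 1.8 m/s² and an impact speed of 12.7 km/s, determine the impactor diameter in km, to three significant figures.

Rearranging for d: d = [D / (0.86 · 12700^0.4 · 1.8^-0.26)]^(1/0.76).
D = 18400 m.
12700^0.4 = 43.80
1.8^-0.26 = 0.8583
Denominator = 0.86 × 43.80 × 0.8583 = 32.33
D / 32.33 = 18400 / 32.33 = 569.1
d = 569.1^(1/0.76) = 569.1^1.3158 = 4220 m

d ≈ 4.22 km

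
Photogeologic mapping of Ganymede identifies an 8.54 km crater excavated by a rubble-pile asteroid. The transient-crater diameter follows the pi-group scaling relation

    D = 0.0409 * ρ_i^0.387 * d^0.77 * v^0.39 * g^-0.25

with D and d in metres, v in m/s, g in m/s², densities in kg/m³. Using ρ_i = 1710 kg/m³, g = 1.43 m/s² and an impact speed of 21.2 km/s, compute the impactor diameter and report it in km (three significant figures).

d ≈ 1.39 km

Rearranging for d: d = [D / (0.0409 · 1710^0.387 · 21200^0.39 · 1.43^-0.25)]^(1/0.77).
D = 8540 m.
1710^0.387 = 17.83
21200^0.39 = 48.67
1.43^-0.25 = 0.9145
Denominator = 0.0409 × 17.83 × 48.67 × 0.9145 = 32.46
D / 32.46 = 8540 / 32.46 = 263.1
d = 263.1^(1/0.77) = 263.1^1.2987 = 1390 m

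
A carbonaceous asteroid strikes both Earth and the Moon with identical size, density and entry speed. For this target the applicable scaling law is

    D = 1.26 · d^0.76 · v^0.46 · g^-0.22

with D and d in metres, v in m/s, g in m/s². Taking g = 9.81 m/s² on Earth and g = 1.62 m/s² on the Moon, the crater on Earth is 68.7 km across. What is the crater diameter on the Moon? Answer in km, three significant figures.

D ≈ 102 km

All impactor-dependent factors cancel in the ratio, leaving D_Moon/D_Earth = (g_Moon/g_Earth)^-0.22.
(1.62/9.81)^-0.22 = 0.1651^-0.22 = 1.486
D_Moon = 1.486 × 68.7 km = 102 km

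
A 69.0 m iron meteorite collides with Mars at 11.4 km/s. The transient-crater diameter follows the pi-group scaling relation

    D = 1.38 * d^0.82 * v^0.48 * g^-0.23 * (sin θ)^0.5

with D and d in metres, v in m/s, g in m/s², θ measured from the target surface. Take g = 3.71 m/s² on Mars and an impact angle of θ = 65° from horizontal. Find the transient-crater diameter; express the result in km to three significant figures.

D ≈ 2.77 km

In SI units: v = 11400 m/s.
d^0.82 = 69^0.82 = 32.20
v^0.48 = 11400^0.48 = 88.58
g^-0.23 = 3.71^-0.23 = 0.7397
(sin 65°)^0.5 = 0.9063^0.5 = 0.9520
D = 1.38 × 32.20 × 88.58 × 0.7397 × 0.9520 = 2772 m
   = 2.772 km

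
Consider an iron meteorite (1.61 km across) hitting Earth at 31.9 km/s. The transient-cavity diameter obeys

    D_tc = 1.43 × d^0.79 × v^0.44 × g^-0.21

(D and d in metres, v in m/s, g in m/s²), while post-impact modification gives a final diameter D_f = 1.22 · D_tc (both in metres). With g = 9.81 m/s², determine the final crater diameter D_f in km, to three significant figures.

In SI: d = 1610 m, v = 31900 m/s.
d^0.79 = 1610^0.79 = 341.5
v^0.44 = 31900^0.44 = 95.87
g^-0.21 = 9.81^-0.21 = 0.6191
D_tc = 1.43 × 341.5 × 95.87 × 0.6191 = 28980 m
D_f = 1.22 × 28980 = 35356 m
     = 35.36 km

D_f ≈ 35.4 km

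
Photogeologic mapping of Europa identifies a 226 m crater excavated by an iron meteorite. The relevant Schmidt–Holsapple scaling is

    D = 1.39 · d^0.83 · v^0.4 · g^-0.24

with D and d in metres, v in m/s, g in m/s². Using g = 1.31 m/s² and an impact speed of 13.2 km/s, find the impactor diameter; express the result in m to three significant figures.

d ≈ 5.15 m

Rearranging for d: d = [D / (1.39 · 13200^0.4 · 1.31^-0.24)]^(1/0.83).
13200^0.4 = 44.49
1.31^-0.24 = 0.9372
Denominator = 1.39 × 44.49 × 0.9372 = 57.96
D / 57.96 = 226 / 57.96 = 3.899
d = 3.899^(1/0.83) = 3.899^1.2048 = 5.152 m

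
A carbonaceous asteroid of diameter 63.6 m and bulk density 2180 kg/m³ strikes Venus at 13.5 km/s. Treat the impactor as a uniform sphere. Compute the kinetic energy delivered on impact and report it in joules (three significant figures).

v = 13500 m/s.
Mass m = (π/6) ρ d³ = (π/6) × 2180 × (63.6)³ = 2.936 × 10^8 kg
E = ½ m v² = 0.5 × 2.936 × 10^8 × (13500)² = 2.675 × 10^16 J

E ≈ 2.68 × 10^16 J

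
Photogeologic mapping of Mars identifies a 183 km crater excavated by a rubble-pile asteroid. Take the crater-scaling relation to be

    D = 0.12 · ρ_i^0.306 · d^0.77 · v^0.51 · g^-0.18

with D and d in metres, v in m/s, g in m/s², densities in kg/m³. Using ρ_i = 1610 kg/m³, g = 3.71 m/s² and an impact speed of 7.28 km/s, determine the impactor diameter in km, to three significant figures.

d ≈ 21.4 km

Rearranging for d: d = [D / (0.12 · 1610^0.306 · 7280^0.51 · 3.71^-0.18)]^(1/0.77).
D = 183000 m.
1610^0.306 = 9.578
7280^0.51 = 93.26
3.71^-0.18 = 0.7898
Denominator = 0.12 × 9.578 × 93.26 × 0.7898 = 84.66
D / 84.66 = 183000 / 84.66 = 2162
d = 2162^(1/0.77) = 2162^1.2987 = 21428 m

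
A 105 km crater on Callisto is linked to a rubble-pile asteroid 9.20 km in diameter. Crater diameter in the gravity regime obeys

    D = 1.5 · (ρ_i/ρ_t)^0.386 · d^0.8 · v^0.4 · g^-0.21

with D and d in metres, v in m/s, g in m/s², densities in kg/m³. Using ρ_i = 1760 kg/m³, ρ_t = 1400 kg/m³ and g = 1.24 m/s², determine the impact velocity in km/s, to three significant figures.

v ≈ 13.8 km/s

Rearranging for v: v = [D / (1.5 · (1760/1400)^0.386 · 9200^0.8 · 1.24^-0.21)]^(1/0.4).
D = 105000 m.
(1760/1400)^0.386 = 1.092
9200^0.8 = 1483
1.24^-0.21 = 0.9558
Denominator = 1.5 × 1.092 × 1483 × 0.9558 = 2322
D / 2322 = 105000 / 2322 = 45.22
v = 45.22^(1/0.4) = 45.22^2.5 = 13751 m/s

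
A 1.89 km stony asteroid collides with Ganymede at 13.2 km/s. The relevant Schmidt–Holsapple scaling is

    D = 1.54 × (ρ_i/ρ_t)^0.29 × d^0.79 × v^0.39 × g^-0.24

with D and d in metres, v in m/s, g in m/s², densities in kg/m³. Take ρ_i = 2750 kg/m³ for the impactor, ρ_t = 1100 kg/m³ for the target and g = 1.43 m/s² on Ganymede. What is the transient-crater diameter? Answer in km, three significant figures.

In SI units: d = 1890 m, v = 13200 m/s.
(ρ_i/ρ_t)^0.29 = (2750/1100)^0.29 = 1.304
d^0.79 = 1890^0.79 = 387.6
v^0.39 = 13200^0.39 = 40.46
g^-0.24 = 1.43^-0.24 = 0.9177
D = 1.54 × 1.304 × 387.6 × 40.46 × 0.9177 = 28901 m
   = 28.90 km

D ≈ 28.9 km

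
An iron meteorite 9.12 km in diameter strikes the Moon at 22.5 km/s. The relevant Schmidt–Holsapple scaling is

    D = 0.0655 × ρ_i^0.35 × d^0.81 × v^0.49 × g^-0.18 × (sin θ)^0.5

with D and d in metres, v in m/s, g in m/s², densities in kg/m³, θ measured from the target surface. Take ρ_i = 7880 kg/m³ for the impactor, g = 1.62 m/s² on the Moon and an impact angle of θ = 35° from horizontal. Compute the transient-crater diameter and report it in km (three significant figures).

In SI units: d = 9120 m, v = 22500 m/s.
ρ_i^0.35 = 7880^0.35 = 23.11
d^0.81 = 9120^0.81 = 1613
v^0.49 = 22500^0.49 = 135.7
g^-0.18 = 1.62^-0.18 = 0.9168
(sin 35°)^0.5 = 0.5736^0.5 = 0.7574
D = 0.0655 × 23.11 × 1613 × 135.7 × 0.9168 × 0.7574 = 2.301 × 10^5 m
   = 230.1 km

D ≈ 230 km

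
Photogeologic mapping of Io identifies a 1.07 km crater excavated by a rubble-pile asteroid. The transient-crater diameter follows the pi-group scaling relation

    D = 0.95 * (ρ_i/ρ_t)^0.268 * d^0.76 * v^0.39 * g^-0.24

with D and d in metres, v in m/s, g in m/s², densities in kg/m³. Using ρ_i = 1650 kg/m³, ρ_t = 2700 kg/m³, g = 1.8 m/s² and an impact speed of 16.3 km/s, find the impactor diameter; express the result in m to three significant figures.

d ≈ 102 m

Rearranging for d: d = [D / (0.95 · (1650/2700)^0.268 · 16300^0.39 · 1.8^-0.24)]^(1/0.76).
D = 1070 m.
(1650/2700)^0.268 = 0.8764
16300^0.39 = 43.93
1.8^-0.24 = 0.8684
Denominator = 0.95 × 0.8764 × 43.93 × 0.8684 = 31.76
D / 31.76 = 1070 / 31.76 = 33.69
d = 33.69^(1/0.76) = 33.69^1.3158 = 102.3 m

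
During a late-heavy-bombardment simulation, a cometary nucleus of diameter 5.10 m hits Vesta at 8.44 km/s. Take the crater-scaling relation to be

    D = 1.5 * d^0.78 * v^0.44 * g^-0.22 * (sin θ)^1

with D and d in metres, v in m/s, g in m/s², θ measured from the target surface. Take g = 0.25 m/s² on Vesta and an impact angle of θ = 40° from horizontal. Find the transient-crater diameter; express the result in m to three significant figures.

In SI units: v = 8440 m/s.
d^0.78 = 5.1^0.78 = 3.564
v^0.44 = 8440^0.44 = 53.41
g^-0.22 = 0.25^-0.22 = 1.357
(sin 40°)^1 = 0.6428^1 = 0.6428
D = 1.5 × 3.564 × 53.41 × 1.357 × 0.6428 = 249.1 m

D ≈ 249 m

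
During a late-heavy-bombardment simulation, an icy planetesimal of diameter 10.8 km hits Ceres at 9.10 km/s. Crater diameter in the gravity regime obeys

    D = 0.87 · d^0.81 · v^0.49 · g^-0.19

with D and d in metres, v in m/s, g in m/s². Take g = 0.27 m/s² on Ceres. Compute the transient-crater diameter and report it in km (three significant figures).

In SI units: d = 10800 m, v = 9100 m/s.
d^0.81 = 10800^0.81 = 1850
v^0.49 = 9100^0.49 = 87.08
g^-0.19 = 0.27^-0.19 = 1.282
D = 0.87 × 1850 × 87.08 × 1.282 = 1.797 × 10^5 m
   = 179.7 km

D ≈ 180 km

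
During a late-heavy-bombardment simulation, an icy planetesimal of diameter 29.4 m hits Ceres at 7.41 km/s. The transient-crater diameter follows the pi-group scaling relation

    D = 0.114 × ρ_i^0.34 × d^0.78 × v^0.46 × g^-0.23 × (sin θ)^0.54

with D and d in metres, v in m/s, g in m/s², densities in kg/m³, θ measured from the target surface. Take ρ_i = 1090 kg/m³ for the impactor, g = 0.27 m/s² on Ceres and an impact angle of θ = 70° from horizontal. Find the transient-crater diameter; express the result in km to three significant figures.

In SI units: v = 7410 m/s.
ρ_i^0.34 = 1090^0.34 = 10.78
d^0.78 = 29.4^0.78 = 13.97
v^0.46 = 7410^0.46 = 60.27
g^-0.23 = 0.27^-0.23 = 1.351
(sin 70°)^0.54 = 0.9397^0.54 = 0.9670
D = 0.114 × 10.78 × 13.97 × 60.27 × 1.351 × 0.9670 = 1352 m
   = 1.352 km

D ≈ 1.35 km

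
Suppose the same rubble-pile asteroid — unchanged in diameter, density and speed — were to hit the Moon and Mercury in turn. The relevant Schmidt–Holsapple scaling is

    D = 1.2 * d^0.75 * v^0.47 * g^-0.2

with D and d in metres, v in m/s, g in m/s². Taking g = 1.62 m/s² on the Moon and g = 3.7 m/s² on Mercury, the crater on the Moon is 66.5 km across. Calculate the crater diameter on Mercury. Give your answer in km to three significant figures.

All impactor-dependent factors cancel in the ratio, leaving D_Mercury/D_Moon = (g_Mercury/g_Moon)^-0.2.
(3.7/1.62)^-0.2 = 2.284^-0.2 = 0.8477
D_Mercury = 0.8477 × 66.5 km = 56.4 km

D ≈ 56.4 km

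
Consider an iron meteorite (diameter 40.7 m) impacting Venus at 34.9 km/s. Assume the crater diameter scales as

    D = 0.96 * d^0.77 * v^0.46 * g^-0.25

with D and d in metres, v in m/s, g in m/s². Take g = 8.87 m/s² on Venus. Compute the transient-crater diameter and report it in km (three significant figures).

In SI units: v = 34900 m/s.
d^0.77 = 40.7^0.77 = 17.35
v^0.46 = 34900^0.46 = 122.9
g^-0.25 = 8.87^-0.25 = 0.5795
D = 0.96 × 17.35 × 122.9 × 0.5795 = 1186 m
   = 1.186 km

D ≈ 1.19 km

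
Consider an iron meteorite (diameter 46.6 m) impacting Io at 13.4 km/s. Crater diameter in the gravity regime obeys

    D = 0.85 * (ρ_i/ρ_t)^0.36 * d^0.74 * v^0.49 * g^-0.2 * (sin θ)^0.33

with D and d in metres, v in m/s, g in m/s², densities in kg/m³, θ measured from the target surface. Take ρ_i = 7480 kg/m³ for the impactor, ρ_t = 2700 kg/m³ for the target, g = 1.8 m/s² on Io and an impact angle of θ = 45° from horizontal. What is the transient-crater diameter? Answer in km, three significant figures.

In SI units: v = 13400 m/s.
(ρ_i/ρ_t)^0.36 = (7480/2700)^0.36 = 1.443
d^0.74 = 46.6^0.74 = 17.16
v^0.49 = 13400^0.49 = 105.3
g^-0.2 = 1.8^-0.2 = 0.8891
(sin 45°)^0.33 = 0.7071^0.33 = 0.8919
D = 0.85 × 1.443 × 17.16 × 105.3 × 0.8891 × 0.8919 = 1758 m
   = 1.758 km

D ≈ 1.76 km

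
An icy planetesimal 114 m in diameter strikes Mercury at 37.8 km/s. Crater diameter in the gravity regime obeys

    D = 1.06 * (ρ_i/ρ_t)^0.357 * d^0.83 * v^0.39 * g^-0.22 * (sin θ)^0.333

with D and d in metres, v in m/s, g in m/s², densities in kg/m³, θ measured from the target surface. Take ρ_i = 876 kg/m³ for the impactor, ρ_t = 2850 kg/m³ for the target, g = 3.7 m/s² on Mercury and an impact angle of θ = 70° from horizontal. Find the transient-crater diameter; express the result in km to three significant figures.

D ≈ 1.59 km

In SI units: v = 37800 m/s.
(ρ_i/ρ_t)^0.357 = (876/2850)^0.357 = 0.6563
d^0.83 = 114^0.83 = 50.96
v^0.39 = 37800^0.39 = 60.98
g^-0.22 = 3.7^-0.22 = 0.7499
(sin 70°)^0.333 = 0.9397^0.333 = 0.9795
D = 1.06 × 0.6563 × 50.96 × 60.98 × 0.7499 × 0.9795 = 1588 m
   = 1.588 km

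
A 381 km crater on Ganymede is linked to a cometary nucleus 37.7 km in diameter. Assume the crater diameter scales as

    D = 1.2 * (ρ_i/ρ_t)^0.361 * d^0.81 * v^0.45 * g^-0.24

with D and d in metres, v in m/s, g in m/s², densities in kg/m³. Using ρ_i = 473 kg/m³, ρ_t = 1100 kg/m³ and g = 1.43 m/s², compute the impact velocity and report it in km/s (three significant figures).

v ≈ 23.2 km/s

Rearranging for v: v = [D / (1.2 · (473/1100)^0.361 · 37700^0.81 · 1.43^-0.24)]^(1/0.45).
D = 381000 m.
(473/1100)^0.361 = 0.7374
37700^0.81 = 5091
1.43^-0.24 = 0.9177
Denominator = 1.2 × 0.7374 × 5091 × 0.9177 = 4134
D / 4134 = 381000 / 4134 = 92.16
v = 92.16^(1/0.45) = 92.16^2.2222 = 23206 m/s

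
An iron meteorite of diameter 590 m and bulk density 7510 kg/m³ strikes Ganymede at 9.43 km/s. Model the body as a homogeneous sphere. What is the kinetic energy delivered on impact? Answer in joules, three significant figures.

E ≈ 3.59 × 10^19 J

v = 9430 m/s.
Mass m = (π/6) ρ d³ = (π/6) × 7510 × (590)³ = 8.076 × 10^11 kg
E = ½ m v² = 0.5 × 8.076 × 10^11 × (9430)² = 3.591 × 10^19 J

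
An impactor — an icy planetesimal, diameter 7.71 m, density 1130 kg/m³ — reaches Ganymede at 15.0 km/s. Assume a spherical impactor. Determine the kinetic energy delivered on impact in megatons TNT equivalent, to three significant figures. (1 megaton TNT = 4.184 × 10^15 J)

v = 15000 m/s.
Mass m = (π/6) ρ d³ = (π/6) × 1130 × (7.71)³ = 2.712 × 10^5 kg
E = ½ m v² = 0.5 × 2.712 × 10^5 × (15000)² = 3.051 × 10^13 J
   = 3.051 × 10^13 / 4.184×10^15 = 7.292 × 10^-3 Mt

E ≈ 7.29 × 10^-3 Mt TNT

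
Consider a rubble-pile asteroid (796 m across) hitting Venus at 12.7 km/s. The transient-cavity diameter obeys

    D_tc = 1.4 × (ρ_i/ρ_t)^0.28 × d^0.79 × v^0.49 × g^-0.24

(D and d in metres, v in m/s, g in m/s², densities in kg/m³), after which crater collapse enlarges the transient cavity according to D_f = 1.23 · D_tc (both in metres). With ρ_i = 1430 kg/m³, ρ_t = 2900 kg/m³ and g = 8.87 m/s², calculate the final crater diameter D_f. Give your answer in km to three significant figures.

v = 12700 m/s.
(ρ_i/ρ_t)^0.28 = (1430/2900)^0.28 = 0.8204
d^0.79 = 796^0.79 = 195.8
v^0.49 = 12700^0.49 = 102.5
g^-0.24 = 8.87^-0.24 = 0.5922
D_tc = 1.4 × 0.8204 × 195.8 × 102.5 × 0.5922 = 13650 m
D_f = 1.23 × 13650 = 16790 m
     = 16.79 km

D_f ≈ 16.8 km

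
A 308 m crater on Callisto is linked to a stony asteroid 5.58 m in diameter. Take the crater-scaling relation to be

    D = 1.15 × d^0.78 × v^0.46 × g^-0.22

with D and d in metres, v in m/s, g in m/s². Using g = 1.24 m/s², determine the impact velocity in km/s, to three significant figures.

v ≈ 11.4 km/s

Rearranging for v: v = [D / (1.15 · 5.58^0.78 · 1.24^-0.22)]^(1/0.46).
5.58^0.78 = 3.823
1.24^-0.22 = 0.9538
Denominator = 1.15 × 3.823 × 0.9538 = 4.193
D / 4.193 = 308 / 4.193 = 73.46
v = 73.46^(1/0.46) = 73.46^2.1739 = 11392 m/s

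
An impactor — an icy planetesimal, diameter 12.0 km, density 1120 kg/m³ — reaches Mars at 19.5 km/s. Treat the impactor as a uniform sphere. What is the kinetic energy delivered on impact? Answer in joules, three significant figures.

E ≈ 1.93 × 10^23 J

d = 12000 m; v = 19500 m/s.
Mass m = (π/6) ρ d³ = (π/6) × 1120 × (12000)³ = 1.013 × 10^15 kg
E = ½ m v² = 0.5 × 1.013 × 10^15 × (19500)² = 1.926 × 10^23 J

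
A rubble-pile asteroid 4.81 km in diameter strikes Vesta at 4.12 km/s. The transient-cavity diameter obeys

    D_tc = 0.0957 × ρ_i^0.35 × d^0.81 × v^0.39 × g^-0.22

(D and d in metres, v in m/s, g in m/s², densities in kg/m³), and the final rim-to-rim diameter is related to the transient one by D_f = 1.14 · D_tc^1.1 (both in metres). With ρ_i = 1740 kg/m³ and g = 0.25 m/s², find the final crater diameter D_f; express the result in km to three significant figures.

D_f ≈ 145 km

In SI: d = 4810 m, v = 4120 m/s.
ρ_i^0.35 = 1740^0.35 = 13.62
d^0.81 = 4810^0.81 = 960.6
v^0.39 = 4120^0.39 = 25.69
g^-0.22 = 0.25^-0.22 = 1.357
D_tc = 0.0957 × 13.62 × 960.6 × 25.69 × 1.357 = 43650 m
D_f = 1.14 × (43650)^1.1 = 1.448 × 10^5 m
     = 144.8 km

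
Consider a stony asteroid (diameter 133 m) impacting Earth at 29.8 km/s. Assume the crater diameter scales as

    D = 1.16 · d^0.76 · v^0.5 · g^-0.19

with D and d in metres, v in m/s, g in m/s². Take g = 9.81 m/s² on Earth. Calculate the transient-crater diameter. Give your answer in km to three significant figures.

In SI units: v = 29800 m/s.
d^0.76 = 133^0.76 = 41.13
v^0.5 = 29800^0.5 = 172.6
g^-0.19 = 9.81^-0.19 = 0.6480
D = 1.16 × 41.13 × 172.6 × 0.6480 = 5336 m
   = 5.336 km

D ≈ 5.34 km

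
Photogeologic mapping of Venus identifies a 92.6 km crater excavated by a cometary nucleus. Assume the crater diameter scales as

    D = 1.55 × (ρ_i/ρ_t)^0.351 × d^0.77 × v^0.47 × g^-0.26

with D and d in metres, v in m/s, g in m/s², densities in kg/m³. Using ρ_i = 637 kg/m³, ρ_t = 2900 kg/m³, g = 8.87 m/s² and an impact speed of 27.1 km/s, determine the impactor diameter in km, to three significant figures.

Rearranging for d: d = [D / (1.55 · (637/2900)^0.351 · 27100^0.47 · 8.87^-0.26)]^(1/0.77).
D = 92600 m.
(637/2900)^0.351 = 0.5874
27100^0.47 = 121.2
8.87^-0.26 = 0.5669
Denominator = 1.55 × 0.5874 × 121.2 × 0.5669 = 62.56
D / 62.56 = 92600 / 62.56 = 1480
d = 1480^(1/0.77) = 1480^1.2987 = 13098 m

d ≈ 13.1 km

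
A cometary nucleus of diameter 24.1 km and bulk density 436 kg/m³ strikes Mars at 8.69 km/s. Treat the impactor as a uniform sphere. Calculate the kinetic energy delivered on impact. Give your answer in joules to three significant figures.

E ≈ 1.21 × 10^23 J

d = 24100 m; v = 8690 m/s.
Mass m = (π/6) ρ d³ = (π/6) × 436 × (24100)³ = 3.195 × 10^15 kg
E = ½ m v² = 0.5 × 3.195 × 10^15 × (8690)² = 1.206 × 10^23 J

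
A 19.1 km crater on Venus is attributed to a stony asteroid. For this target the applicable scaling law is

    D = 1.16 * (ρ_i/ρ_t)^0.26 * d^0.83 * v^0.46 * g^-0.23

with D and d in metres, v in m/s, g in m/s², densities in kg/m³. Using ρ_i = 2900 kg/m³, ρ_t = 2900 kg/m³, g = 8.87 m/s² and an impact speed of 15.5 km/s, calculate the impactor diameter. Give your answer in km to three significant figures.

Rearranging for d: d = [D / (1.16 · (2900/2900)^0.26 · 15500^0.46 · 8.87^-0.23)]^(1/0.83).
D = 19100 m.
(2900/2900)^0.26 = 1.000
15500^0.46 = 84.64
8.87^-0.23 = 0.6053
Denominator = 1.16 × 1.000 × 84.64 × 0.6053 = 59.43
D / 59.43 = 19100 / 59.43 = 321.4
d = 321.4^(1/0.83) = 321.4^1.2048 = 1048 m

d ≈ 1.05 km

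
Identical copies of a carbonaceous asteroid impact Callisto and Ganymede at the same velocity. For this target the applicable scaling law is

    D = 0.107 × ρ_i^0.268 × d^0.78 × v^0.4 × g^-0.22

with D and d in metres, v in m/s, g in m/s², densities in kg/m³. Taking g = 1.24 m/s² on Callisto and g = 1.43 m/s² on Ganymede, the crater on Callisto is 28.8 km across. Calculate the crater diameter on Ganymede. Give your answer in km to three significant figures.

All impactor-dependent factors cancel in the ratio, leaving D_Ganymede/D_Callisto = (g_Ganymede/g_Callisto)^-0.22.
(1.43/1.24)^-0.22 = 1.153^-0.22 = 0.9692
D_Ganymede = 0.9692 × 28.8 km = 27.9 km

D ≈ 27.9 km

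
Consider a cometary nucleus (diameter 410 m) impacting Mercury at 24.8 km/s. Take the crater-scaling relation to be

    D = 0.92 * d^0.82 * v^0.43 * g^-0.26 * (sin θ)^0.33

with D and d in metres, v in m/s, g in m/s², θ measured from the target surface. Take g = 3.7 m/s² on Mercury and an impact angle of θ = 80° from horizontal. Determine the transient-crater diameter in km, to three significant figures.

D ≈ 7.01 km

In SI units: v = 24800 m/s.
d^0.82 = 410^0.82 = 138.8
v^0.43 = 24800^0.43 = 77.56
g^-0.26 = 3.7^-0.26 = 0.7117
(sin 80°)^0.33 = 0.9848^0.33 = 0.9950
D = 0.92 × 138.8 × 77.56 × 0.7117 × 0.9950 = 7014 m
   = 7.014 km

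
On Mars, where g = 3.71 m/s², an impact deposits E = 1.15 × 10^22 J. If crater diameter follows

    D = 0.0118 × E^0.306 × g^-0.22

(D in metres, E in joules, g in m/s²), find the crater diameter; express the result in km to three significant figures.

D ≈ 49.8 km

E^0.306 = (1.15 × 10^22)^0.306 = 5.631 × 10^6
g^-0.22 = 3.71^-0.22 = 0.7494
D = 0.0118 × 5.631 × 10^6 × 0.7494 = 49794 m
   = 49.79 km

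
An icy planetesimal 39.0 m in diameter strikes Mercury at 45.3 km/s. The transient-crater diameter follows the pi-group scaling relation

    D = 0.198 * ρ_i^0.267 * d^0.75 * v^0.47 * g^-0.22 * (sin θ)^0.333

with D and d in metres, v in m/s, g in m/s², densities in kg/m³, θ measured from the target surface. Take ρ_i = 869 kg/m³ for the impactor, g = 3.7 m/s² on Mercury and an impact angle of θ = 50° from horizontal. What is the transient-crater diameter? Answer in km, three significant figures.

In SI units: v = 45300 m/s.
ρ_i^0.267 = 869^0.267 = 6.091
d^0.75 = 39^0.75 = 15.61
v^0.47 = 45300^0.47 = 154.3
g^-0.22 = 3.7^-0.22 = 0.7499
(sin 50°)^0.333 = 0.7660^0.333 = 0.9151
D = 0.198 × 6.091 × 15.61 × 154.3 × 0.7499 × 0.9151 = 1993 m
   = 1.993 km

D ≈ 1.99 km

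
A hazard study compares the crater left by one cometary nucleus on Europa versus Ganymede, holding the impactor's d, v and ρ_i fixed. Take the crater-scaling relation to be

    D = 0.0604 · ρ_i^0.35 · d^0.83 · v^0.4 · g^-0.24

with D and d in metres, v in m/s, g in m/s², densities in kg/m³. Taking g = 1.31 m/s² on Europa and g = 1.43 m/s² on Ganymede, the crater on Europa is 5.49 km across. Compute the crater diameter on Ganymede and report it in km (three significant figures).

D ≈ 5.38 km

All impactor-dependent factors cancel in the ratio, leaving D_Ganymede/D_Europa = (g_Ganymede/g_Europa)^-0.24.
(1.43/1.31)^-0.24 = 1.092^-0.24 = 0.9791
D_Ganymede = 0.9791 × 5.49 km = 5.38 km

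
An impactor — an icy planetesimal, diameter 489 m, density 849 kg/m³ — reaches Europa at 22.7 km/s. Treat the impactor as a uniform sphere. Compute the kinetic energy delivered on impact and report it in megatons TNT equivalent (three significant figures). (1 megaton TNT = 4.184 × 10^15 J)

v = 22700 m/s.
Mass m = (π/6) ρ d³ = (π/6) × 849 × (489)³ = 5.198 × 10^10 kg
E = ½ m v² = 0.5 × 5.198 × 10^10 × (22700)² = 1.339 × 10^19 J
   = 1.339 × 10^19 / 4.184×10^15 = 3200 Mt

E ≈ 3200 Mt TNT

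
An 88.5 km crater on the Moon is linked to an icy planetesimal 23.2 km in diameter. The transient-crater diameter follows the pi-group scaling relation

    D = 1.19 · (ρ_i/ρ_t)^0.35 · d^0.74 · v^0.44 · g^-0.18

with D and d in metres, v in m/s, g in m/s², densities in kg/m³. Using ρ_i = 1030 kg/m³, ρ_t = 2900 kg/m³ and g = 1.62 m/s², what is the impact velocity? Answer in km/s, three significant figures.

v ≈ 14.9 km/s

Rearranging for v: v = [D / (1.19 · (1030/2900)^0.35 · 23200^0.74 · 1.62^-0.18)]^(1/0.44).
D = 88500 m.
(1030/2900)^0.35 = 0.6961
23200^0.74 = 1700
1.62^-0.18 = 0.9168
Denominator = 1.19 × 0.6961 × 1700 × 0.9168 = 1291
D / 1291 = 88500 / 1291 = 68.55
v = 68.55^(1/0.44) = 68.55^2.2727 = 14883 m/s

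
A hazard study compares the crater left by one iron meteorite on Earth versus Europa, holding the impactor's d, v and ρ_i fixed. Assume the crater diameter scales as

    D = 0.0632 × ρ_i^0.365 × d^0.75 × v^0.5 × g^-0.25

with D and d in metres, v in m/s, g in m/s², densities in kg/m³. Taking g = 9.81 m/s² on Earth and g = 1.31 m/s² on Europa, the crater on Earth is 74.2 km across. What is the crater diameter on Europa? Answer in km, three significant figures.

D ≈ 123 km

All impactor-dependent factors cancel in the ratio, leaving D_Europa/D_Earth = (g_Europa/g_Earth)^-0.25.
(1.31/9.81)^-0.25 = 0.1335^-0.25 = 1.654
D_Europa = 1.654 × 74.2 km = 123 km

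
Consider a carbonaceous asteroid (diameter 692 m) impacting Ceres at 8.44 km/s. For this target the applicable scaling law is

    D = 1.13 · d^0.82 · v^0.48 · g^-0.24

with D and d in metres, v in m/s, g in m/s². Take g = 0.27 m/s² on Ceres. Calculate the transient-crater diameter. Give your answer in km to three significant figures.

D ≈ 25.3 km

In SI units: v = 8440 m/s.
d^0.82 = 692^0.82 = 213.2
v^0.48 = 8440^0.48 = 76.67
g^-0.24 = 0.27^-0.24 = 1.369
D = 1.13 × 213.2 × 76.67 × 1.369 = 25287 m
   = 25.29 km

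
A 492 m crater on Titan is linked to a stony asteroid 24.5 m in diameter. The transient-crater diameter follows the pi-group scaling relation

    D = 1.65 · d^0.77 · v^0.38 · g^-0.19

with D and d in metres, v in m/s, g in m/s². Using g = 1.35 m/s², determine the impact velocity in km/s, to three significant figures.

Rearranging for v: v = [D / (1.65 · 24.5^0.77 · 1.35^-0.19)]^(1/0.38).
24.5^0.77 = 11.74
1.35^-0.19 = 0.9446
Denominator = 1.65 × 11.74 × 0.9446 = 18.30
D / 18.30 = 492 / 18.30 = 26.89
v = 26.89^(1/0.38) = 26.89^2.6316 = 5782 m/s

v ≈ 5.78 km/s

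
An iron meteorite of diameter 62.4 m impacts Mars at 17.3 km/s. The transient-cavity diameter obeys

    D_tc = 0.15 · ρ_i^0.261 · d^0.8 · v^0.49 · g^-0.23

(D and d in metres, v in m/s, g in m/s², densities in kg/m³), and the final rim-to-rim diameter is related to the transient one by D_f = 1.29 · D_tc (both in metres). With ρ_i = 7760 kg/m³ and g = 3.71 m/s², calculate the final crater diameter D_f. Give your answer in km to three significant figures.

D_f ≈ 4.83 km

v = 17300 m/s.
ρ_i^0.261 = 7760^0.261 = 10.36
d^0.8 = 62.4^0.8 = 27.30
v^0.49 = 17300^0.49 = 119.3
g^-0.23 = 3.71^-0.23 = 0.7397
D_tc = 0.15 × 10.36 × 27.30 × 119.3 × 0.7397 = 3744 m
D_f = 1.29 × 3744 = 4830 m
     = 4.830 km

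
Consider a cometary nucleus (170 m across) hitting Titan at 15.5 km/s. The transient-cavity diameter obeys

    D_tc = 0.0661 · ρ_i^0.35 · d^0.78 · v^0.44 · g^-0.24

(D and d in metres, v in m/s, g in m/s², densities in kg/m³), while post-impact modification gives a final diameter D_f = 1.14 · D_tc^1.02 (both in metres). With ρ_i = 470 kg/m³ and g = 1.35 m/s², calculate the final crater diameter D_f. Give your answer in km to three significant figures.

v = 15500 m/s.
ρ_i^0.35 = 470^0.35 = 8.615
d^0.78 = 170^0.78 = 54.92
v^0.44 = 15500^0.44 = 69.78
g^-0.24 = 1.35^-0.24 = 0.9305
D_tc = 0.0661 × 8.615 × 54.92 × 69.78 × 0.9305 = 2031 m
D_f = 1.14 × (2031)^1.02 = 2696 m
     = 2.696 km

D_f ≈ 2.70 km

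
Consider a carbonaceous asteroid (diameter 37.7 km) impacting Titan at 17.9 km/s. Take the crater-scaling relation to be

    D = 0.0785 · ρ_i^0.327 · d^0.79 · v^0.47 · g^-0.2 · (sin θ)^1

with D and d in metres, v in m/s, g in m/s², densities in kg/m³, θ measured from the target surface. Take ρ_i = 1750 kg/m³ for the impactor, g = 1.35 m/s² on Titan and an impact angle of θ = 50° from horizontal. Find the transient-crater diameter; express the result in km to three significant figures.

D ≈ 268 km

In SI units: d = 37700 m, v = 17900 m/s.
ρ_i^0.327 = 1750^0.327 = 11.49
d^0.79 = 37700^0.79 = 4124
v^0.47 = 17900^0.47 = 99.73
g^-0.2 = 1.35^-0.2 = 0.9417
(sin 50°)^1 = 0.7660^1 = 0.7660
D = 0.0785 × 11.49 × 4124 × 99.73 × 0.9417 × 0.7660 = 2.676 × 10^5 m
   = 267.6 km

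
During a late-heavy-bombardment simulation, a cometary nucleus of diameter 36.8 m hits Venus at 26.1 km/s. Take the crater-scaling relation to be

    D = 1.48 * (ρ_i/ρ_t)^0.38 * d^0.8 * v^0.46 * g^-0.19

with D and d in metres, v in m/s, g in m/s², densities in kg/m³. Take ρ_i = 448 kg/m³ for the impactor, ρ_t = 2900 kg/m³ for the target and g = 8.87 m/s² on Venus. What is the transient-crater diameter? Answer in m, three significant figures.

In SI units: v = 26100 m/s.
(ρ_i/ρ_t)^0.38 = (448/2900)^0.38 = 0.4918
d^0.8 = 36.8^0.8 = 17.89
v^0.46 = 26100^0.46 = 107.6
g^-0.19 = 8.87^-0.19 = 0.6605
D = 1.48 × 0.4918 × 17.89 × 107.6 × 0.6605 = 925.4 m

D ≈ 925 m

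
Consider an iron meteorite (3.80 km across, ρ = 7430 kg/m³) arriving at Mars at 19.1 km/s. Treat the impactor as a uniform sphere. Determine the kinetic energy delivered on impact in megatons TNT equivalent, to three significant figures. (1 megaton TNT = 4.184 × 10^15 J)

d = 3800 m; v = 19100 m/s.
Mass m = (π/6) ρ d³ = (π/6) × 7430 × (3800)³ = 2.135 × 10^14 kg
E = ½ m v² = 0.5 × 2.135 × 10^14 × (19100)² = 3.894 × 10^22 J
   = 3.894 × 10^22 / 4.184×10^15 = 9.307 × 10^6 Mt

E ≈ 9.31 × 10^6 Mt TNT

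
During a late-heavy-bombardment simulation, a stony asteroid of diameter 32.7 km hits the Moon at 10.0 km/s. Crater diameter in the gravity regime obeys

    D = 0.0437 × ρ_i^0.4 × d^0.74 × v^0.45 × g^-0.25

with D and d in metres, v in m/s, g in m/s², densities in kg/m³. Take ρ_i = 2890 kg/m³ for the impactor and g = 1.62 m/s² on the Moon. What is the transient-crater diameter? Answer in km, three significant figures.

D ≈ 130 km

In SI units: d = 32700 m, v = 10000 m/s.
ρ_i^0.4 = 2890^0.4 = 24.23
d^0.74 = 32700^0.74 = 2192
v^0.45 = 10000^0.45 = 63.10
g^-0.25 = 1.62^-0.25 = 0.8864
D = 0.0437 × 24.23 × 2192 × 63.10 × 0.8864 = 1.298 × 10^5 m
   = 129.8 km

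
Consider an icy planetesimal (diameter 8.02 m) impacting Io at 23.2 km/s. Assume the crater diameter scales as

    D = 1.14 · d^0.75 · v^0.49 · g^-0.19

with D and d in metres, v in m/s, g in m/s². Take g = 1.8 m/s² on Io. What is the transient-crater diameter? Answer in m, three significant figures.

D ≈ 669 m

In SI units: v = 23200 m/s.
d^0.75 = 8.02^0.75 = 4.766
v^0.49 = 23200^0.49 = 137.7
g^-0.19 = 1.8^-0.19 = 0.8943
D = 1.14 × 4.766 × 137.7 × 0.8943 = 669.1 m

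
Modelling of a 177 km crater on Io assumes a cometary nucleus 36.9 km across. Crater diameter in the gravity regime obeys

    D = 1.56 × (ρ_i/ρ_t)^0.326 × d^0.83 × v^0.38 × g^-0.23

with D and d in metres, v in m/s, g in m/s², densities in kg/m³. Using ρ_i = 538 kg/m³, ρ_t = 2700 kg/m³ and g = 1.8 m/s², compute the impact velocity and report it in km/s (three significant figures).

Rearranging for v: v = [D / (1.56 · (538/2700)^0.326 · 36900^0.83 · 1.8^-0.23)]^(1/0.38).
D = 177000 m.
(538/2700)^0.326 = 0.5910
36900^0.83 = 6175
1.8^-0.23 = 0.8735
Denominator = 1.56 × 0.5910 × 6175 × 0.8735 = 4973
D / 4973 = 177000 / 4973 = 35.59
v = 35.59^(1/0.38) = 35.59^2.6316 = 12091 m/s

v ≈ 12.1 km/s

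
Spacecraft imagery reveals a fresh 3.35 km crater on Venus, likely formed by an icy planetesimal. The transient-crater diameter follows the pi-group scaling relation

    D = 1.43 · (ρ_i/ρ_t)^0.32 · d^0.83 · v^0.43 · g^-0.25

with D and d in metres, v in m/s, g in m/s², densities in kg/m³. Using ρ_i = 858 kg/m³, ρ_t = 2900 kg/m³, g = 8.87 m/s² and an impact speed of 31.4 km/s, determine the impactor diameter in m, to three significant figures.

Rearranging for d: d = [D / (1.43 · (858/2900)^0.32 · 31400^0.43 · 8.87^-0.25)]^(1/0.83).
D = 3350 m.
(858/2900)^0.32 = 0.6772
31400^0.43 = 85.84
8.87^-0.25 = 0.5795
Denominator = 1.43 × 0.6772 × 85.84 × 0.5795 = 48.17
D / 48.17 = 3350 / 48.17 = 69.55
d = 69.55^(1/0.83) = 69.55^1.2048 = 165.8 m

d ≈ 166 m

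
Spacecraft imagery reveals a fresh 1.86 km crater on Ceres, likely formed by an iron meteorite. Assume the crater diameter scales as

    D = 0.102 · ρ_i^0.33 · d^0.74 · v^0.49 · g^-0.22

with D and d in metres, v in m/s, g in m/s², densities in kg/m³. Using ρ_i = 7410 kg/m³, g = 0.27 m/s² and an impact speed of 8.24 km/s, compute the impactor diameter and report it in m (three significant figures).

Rearranging for d: d = [D / (0.102 · 7410^0.33 · 8240^0.49 · 0.27^-0.22)]^(1/0.74).
D = 1860 m.
7410^0.33 = 18.93
8240^0.49 = 82.95
0.27^-0.22 = 1.334
Denominator = 0.102 × 18.93 × 82.95 × 1.334 = 213.7
D / 213.7 = 1860 / 213.7 = 8.704
d = 8.704^(1/0.74) = 8.704^1.3514 = 18.62 m

d ≈ 18.6 m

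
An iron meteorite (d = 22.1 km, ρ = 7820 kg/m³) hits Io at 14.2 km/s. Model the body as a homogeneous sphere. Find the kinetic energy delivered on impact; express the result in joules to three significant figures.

d = 22100 m; v = 14200 m/s.
Mass m = (π/6) ρ d³ = (π/6) × 7820 × (22100)³ = 4.420 × 10^16 kg
E = ½ m v² = 0.5 × 4.420 × 10^16 × (14200)² = 4.456 × 10^24 J

E ≈ 4.46 × 10^24 J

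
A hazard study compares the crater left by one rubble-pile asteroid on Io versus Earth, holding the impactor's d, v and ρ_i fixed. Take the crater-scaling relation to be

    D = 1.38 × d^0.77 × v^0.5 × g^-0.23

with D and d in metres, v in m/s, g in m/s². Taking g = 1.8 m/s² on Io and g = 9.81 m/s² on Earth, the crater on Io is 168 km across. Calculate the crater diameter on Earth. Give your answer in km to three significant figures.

D ≈ 114 km

All impactor-dependent factors cancel in the ratio, leaving D_Earth/D_Io = (g_Earth/g_Io)^-0.23.
(9.81/1.8)^-0.23 = 5.450^-0.23 = 0.6771
D_Earth = 0.6771 × 168 km = 114 km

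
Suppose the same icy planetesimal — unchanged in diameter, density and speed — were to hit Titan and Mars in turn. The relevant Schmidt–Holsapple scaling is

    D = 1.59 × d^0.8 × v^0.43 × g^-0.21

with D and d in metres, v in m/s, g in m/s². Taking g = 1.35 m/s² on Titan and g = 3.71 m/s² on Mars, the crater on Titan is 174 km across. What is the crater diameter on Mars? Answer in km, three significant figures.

All impactor-dependent factors cancel in the ratio, leaving D_Mars/D_Titan = (g_Mars/g_Titan)^-0.21.
(3.71/1.35)^-0.21 = 2.748^-0.21 = 0.8087
D_Mars = 0.8087 × 174 km = 141 km

D ≈ 141 km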